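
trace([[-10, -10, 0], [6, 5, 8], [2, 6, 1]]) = -4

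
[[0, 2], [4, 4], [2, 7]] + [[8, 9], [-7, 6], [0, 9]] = [[8, 11], [-3, 10], [2, 16]]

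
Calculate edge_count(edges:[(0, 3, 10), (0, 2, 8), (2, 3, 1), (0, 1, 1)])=4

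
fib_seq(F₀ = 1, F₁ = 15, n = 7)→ [1, 15, 16, 31, 47, 78, 125]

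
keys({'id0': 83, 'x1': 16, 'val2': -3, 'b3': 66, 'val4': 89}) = ['id0', 'x1', 'val2', 'b3', 'val4']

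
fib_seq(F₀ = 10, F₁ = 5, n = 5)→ [10, 5, 15, 20, 35]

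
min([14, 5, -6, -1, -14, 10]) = -14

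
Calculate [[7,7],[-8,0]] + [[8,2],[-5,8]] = [[15, 9], [-13, 8]]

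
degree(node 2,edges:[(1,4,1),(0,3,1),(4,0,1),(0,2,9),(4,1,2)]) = incident: (0,2)
= 1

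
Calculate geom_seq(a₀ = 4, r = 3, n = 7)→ a_0 = 4*3^0 = 4
a_1 = 4*3^1 = 12
a_2 = 4*3^2 = 36
...
= [4, 12, 36, 108, 324, 972, 2916]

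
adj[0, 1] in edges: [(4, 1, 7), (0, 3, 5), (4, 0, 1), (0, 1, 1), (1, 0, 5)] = 1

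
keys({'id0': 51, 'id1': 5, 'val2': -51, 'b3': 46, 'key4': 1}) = ['id0', 'id1', 'val2', 'b3', 'key4']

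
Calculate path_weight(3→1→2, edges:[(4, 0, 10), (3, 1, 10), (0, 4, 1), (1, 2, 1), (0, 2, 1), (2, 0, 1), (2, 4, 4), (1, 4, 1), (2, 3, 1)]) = 11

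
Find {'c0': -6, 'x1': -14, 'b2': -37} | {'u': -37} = {'c0': -6, 'x1': -14, 'b2': -37, 'u': -37}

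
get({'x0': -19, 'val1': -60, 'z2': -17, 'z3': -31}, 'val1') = -60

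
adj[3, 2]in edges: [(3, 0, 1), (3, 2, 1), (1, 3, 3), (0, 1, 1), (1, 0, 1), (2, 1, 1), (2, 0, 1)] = 1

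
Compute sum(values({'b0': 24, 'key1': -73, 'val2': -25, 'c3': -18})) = 24 + (-73) + (-25) + (-18)
= -92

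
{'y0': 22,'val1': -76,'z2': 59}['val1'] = -76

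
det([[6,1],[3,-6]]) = -39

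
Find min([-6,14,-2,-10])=-10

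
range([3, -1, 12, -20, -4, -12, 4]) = 32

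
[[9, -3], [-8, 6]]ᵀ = [[9, -8], [-3, 6]]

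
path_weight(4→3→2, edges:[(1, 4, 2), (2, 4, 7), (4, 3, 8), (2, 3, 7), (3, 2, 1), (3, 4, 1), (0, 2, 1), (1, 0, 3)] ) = w(4→3)=8 + w(3→2)=1
= 9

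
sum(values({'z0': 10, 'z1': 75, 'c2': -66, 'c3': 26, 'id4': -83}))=10 + 75 + (-66) + 26 + (-83)
= -38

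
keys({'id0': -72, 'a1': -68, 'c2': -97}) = ['id0', 'a1', 'c2']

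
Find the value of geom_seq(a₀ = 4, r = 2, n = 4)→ a_0 = 4*2^0 = 4
a_1 = 4*2^1 = 8
a_2 = 4*2^2 = 16
...
= [4, 8, 16, 32]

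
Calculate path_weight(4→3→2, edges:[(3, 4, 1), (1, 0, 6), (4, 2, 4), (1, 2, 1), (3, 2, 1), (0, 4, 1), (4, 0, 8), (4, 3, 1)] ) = 2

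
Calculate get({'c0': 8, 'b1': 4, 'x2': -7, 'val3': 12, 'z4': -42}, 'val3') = 12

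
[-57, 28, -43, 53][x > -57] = [28, -43, 53]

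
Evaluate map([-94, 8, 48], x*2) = [-188, 16, 96]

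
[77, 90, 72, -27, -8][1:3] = [90, 72]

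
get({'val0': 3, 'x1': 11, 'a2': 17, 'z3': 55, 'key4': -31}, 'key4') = -31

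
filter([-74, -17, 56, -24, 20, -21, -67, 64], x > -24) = keep x where x > -24: -74✗, -17✓, 56✓, -24✗, 20✓, -21✓, -67✗, 64✓
= [-17, 56, 20, -21, 64]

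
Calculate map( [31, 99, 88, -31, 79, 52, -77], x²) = (31)²=961, (99)²=9801, (88)²=7744, (-31)²=961, (79)²=6241, (52)²=2704, (-77)²=5929
= [961, 9801, 7744, 961, 6241, 2704, 5929]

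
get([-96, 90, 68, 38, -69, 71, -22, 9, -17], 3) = 38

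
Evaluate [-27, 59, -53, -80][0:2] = [-27, 59]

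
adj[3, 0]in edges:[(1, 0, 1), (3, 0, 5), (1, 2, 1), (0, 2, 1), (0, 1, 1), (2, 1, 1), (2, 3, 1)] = 5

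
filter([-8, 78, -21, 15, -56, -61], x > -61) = [-8, 78, -21, 15, -56]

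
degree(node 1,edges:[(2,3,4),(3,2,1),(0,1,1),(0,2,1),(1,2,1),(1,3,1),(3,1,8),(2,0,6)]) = incident: (0,1), (1,2), (1,3), (3,1)
= 4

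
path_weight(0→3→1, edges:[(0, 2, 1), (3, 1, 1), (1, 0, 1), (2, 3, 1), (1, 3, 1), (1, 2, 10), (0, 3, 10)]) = w(0→3)=10 + w(3→1)=1
= 11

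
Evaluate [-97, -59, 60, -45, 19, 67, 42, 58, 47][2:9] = [60, -45, 19, 67, 42, 58, 47]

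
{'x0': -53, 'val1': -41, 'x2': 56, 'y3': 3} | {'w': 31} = {'x0': -53, 'val1': -41, 'x2': 56, 'y3': 3, 'w': 31}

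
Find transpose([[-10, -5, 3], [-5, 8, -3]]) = [[-10, -5], [-5, 8], [3, -3]]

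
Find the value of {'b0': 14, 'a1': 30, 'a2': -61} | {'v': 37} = {'b0': 14, 'a1': 30, 'a2': -61, 'v': 37}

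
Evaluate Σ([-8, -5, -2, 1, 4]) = -10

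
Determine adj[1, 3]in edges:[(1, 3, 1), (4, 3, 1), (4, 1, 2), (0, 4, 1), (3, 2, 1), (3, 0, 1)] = 1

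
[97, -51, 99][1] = -51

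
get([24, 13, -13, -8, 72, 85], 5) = 85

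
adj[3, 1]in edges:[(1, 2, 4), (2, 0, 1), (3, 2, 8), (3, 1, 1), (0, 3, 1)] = 1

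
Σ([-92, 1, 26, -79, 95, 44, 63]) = (-92) + 1 + 26 + (-79) + 95 + 44 + 63
= 58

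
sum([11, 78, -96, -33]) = -40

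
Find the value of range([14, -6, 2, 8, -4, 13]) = 20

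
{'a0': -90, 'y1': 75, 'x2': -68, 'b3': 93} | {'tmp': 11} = {'a0': -90, 'y1': 75, 'x2': -68, 'b3': 93, 'tmp': 11}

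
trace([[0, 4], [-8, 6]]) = 6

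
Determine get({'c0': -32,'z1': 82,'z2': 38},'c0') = -32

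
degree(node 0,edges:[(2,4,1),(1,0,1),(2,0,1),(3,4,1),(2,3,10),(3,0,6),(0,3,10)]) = incident: (1,0), (2,0), (3,0), (0,3)
= 4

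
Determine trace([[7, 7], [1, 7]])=diagonal: 7 + 7
= 14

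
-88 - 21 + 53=-56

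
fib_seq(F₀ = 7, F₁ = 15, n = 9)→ [7, 15, 22, 37, 59, 96, 155, 251, 406]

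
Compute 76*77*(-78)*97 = -44276232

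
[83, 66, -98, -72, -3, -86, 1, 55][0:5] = [83, 66, -98, -72, -3]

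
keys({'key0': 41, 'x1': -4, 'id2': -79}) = ['key0', 'x1', 'id2']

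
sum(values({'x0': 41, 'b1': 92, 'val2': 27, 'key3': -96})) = 41 + 92 + 27 + (-96)
= 64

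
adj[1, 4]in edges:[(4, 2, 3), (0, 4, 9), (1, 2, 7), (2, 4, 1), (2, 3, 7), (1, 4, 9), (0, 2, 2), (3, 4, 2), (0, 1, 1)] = 9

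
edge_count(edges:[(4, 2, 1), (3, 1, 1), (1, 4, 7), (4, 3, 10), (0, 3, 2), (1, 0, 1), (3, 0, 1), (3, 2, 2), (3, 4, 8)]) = 9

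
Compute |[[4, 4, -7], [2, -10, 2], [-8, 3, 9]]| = -2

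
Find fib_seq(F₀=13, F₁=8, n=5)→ [13, 8, 21, 29, 50]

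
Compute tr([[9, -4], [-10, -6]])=3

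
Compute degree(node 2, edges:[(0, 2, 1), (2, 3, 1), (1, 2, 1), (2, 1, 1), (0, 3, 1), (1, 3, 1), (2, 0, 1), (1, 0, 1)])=incident: (0,2), (2,3), (1,2), (2,1), (2,0)
= 5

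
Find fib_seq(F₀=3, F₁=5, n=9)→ [3, 5, 8, 13, 21, 34, 55, 89, 144]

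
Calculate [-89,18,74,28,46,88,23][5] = 88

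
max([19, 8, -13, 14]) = 19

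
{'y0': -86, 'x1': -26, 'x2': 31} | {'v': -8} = {'y0': -86, 'x1': -26, 'x2': 31, 'v': -8}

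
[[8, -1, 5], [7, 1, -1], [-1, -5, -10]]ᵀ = [[8, 7, -1], [-1, 1, -5], [5, -1, -10]]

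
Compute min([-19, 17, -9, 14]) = -19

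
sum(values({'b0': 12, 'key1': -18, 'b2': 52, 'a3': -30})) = 12 + (-18) + 52 + (-30)
= 16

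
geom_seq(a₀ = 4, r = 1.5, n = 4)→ a_0 = 4*1.5^0 = 4.0
a_1 = 4*1.5^1 = 6.0
a_2 = 4*1.5^2 = 9.0
...
= [4.0, 6.0, 9.0, 13.5]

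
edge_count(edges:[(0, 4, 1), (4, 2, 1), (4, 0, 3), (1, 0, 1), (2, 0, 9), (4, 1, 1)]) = 6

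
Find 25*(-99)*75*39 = -7239375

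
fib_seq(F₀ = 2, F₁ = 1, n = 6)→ [2, 1, 3, 4, 7, 11]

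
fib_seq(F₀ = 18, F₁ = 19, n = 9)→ F_2 = F_1 + F_0 = 37
F_3 = F_2 + F_1 = 56
F_4 = F_3 + F_2 = 93
...
= [18, 19, 37, 56, 93, 149, 242, 391, 633]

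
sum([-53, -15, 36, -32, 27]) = (-53) + (-15) + 36 + (-32) + 27
= -37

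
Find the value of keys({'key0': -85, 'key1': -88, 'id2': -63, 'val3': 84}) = ['key0', 'key1', 'id2', 'val3']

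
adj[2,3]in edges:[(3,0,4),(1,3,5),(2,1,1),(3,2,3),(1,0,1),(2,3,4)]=4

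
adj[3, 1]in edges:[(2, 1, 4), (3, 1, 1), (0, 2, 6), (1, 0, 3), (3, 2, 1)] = 1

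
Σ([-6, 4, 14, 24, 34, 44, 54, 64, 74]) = (-6) + 4 + 14 + 24 + 34 + 44 + 54 + 64 + 74
= 306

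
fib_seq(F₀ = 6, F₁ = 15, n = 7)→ [6, 15, 21, 36, 57, 93, 150]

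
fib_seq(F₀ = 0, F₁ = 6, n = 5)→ [0, 6, 6, 12, 18]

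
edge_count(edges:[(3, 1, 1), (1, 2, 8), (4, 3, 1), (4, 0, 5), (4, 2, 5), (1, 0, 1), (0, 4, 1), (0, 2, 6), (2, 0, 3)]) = 9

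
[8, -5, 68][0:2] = [8, -5]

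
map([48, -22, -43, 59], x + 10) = 48+10=58, -22+10=-12, -43+10=-33, 59+10=69
= [58, -12, -33, 69]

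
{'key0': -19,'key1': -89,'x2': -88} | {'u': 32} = {'key0': -19, 'key1': -89, 'x2': -88, 'u': 32}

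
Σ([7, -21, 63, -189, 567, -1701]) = 7 + -21 + 63 + -189 + 567 + -1701
= -1274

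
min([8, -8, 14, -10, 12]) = -10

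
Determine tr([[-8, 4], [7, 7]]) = -1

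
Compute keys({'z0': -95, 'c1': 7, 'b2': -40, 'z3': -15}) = ['z0', 'c1', 'b2', 'z3']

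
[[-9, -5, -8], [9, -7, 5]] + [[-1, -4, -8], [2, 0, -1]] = [[-10, -9, -16], [11, -7, 4]]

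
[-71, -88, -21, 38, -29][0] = -71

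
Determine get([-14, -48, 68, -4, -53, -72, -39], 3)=-4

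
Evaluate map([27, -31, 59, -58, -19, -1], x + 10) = 27+10=37, -31+10=-21, 59+10=69, -58+10=-48, -19+10=-9, -1+10=9
= [37, -21, 69, -48, -9, 9]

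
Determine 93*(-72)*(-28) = 187488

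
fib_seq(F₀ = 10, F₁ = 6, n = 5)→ [10, 6, 16, 22, 38]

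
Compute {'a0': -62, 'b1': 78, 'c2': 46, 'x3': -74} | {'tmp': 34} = {'a0': -62, 'b1': 78, 'c2': 46, 'x3': -74, 'tmp': 34}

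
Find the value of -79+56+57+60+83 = 177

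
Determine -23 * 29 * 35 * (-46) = 1073870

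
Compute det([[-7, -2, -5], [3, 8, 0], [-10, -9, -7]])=(1)*(-7)*det([[8, 0], [-9, -7]]) + (-1)*(-2)*det([[3, 0], [-10, -7]]) + (1)*(-5)*det([[3, 8], [-10, -9]])
= 392 + -42 + -265
= 85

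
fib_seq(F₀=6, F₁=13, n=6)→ F_2 = F_1 + F_0 = 19
F_3 = F_2 + F_1 = 32
F_4 = F_3 + F_2 = 51
...
= [6, 13, 19, 32, 51, 83]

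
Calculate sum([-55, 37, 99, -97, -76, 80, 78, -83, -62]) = -79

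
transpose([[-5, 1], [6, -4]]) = [[-5, 6], [1, -4]]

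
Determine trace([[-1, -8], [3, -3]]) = -4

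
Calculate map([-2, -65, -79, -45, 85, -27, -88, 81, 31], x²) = [4, 4225, 6241, 2025, 7225, 729, 7744, 6561, 961]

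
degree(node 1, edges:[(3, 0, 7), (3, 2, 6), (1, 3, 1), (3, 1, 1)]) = incident: (1,3), (3,1)
= 2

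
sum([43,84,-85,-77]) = -35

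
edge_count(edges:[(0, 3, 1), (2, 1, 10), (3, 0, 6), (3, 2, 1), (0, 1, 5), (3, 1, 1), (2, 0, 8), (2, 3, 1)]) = 8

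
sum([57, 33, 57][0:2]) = slice → [57, 33]
57 + 33
= 90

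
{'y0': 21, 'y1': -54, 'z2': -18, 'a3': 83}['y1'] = -54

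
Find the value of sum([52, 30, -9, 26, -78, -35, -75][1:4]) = slice → [30, -9, 26]
30 + (-9) + 26
= 47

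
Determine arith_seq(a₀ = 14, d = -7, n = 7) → a_0 = 14 + 0*-7 = 14
a_1 = 14 + 1*-7 = 7
a_2 = 14 + 2*-7 = 0
...
= [14, 7, 0, -7, -14, -21, -28]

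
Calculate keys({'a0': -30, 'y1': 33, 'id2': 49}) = ['a0', 'y1', 'id2']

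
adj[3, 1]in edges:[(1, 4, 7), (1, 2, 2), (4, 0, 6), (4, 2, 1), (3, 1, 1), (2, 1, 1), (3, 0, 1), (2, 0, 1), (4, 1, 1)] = 1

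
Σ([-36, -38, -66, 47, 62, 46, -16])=-1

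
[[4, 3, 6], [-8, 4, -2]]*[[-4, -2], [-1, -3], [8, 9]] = [[29, 37], [12, -14]]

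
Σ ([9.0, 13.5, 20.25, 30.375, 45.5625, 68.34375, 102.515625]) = 289.546875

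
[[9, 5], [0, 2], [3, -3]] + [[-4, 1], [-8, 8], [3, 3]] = [[5, 6], [-8, 10], [6, 0]]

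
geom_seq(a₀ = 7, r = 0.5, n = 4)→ [7.0, 3.5, 1.75, 0.875]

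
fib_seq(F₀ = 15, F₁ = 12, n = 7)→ F_2 = F_1 + F_0 = 27
F_3 = F_2 + F_1 = 39
F_4 = F_3 + F_2 = 66
...
= [15, 12, 27, 39, 66, 105, 171]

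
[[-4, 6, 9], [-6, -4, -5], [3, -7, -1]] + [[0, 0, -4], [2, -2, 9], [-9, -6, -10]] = [[-4, 6, 5], [-4, -6, 4], [-6, -13, -11]]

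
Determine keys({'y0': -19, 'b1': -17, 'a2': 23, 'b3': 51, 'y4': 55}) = ['y0', 'b1', 'a2', 'b3', 'y4']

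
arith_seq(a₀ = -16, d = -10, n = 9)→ a_0 = -16 + 0*-10 = -16
a_1 = -16 + 1*-10 = -26
a_2 = -16 + 2*-10 = -36
...
= [-16, -26, -36, -46, -56, -66, -76, -86, -96]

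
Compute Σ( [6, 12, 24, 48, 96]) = 186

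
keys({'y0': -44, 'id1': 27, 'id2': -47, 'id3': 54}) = ['y0', 'id1', 'id2', 'id3']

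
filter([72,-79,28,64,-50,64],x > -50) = [72, 28, 64, 64]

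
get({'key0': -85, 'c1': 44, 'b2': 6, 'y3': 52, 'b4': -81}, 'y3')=52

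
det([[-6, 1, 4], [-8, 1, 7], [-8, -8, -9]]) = -122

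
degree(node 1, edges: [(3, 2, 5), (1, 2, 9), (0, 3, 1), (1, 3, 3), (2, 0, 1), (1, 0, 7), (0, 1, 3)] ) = incident: (1,2), (1,3), (1,0), (0,1)
= 4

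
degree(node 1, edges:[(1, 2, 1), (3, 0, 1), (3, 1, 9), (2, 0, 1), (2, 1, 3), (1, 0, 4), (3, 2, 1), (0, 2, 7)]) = 4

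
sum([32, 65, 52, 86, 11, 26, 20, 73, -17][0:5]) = 246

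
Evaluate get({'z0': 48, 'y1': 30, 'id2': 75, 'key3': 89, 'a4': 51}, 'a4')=51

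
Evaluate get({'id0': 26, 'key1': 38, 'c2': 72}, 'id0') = 26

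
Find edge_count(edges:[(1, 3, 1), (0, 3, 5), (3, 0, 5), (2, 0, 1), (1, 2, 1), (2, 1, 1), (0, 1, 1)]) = 7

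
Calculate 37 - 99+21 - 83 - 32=-156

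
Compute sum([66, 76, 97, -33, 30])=236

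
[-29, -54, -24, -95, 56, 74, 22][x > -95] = [-29, -54, -24, 56, 74, 22]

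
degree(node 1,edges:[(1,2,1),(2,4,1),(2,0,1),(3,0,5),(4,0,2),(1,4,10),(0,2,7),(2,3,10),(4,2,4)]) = 2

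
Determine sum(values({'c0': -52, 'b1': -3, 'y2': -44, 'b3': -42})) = (-52) + (-3) + (-44) + (-42)
= -141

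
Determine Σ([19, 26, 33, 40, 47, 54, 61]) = 19 + 26 + 33 + 40 + 47 + 54 + 61
= 280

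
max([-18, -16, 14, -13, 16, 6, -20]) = 16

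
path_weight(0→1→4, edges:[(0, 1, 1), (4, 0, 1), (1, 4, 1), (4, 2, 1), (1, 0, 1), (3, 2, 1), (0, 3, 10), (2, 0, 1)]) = 2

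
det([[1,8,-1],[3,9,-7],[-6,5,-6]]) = (1)*(1)*det([[9, -7], [5, -6]]) + (-1)*(8)*det([[3, -7], [-6, -6]]) + (1)*(-1)*det([[3, 9], [-6, 5]])
= -19 + 480 + -69
= 392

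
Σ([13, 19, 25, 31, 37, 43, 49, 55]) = 13 + 19 + 25 + 31 + 37 + 43 + 49 + 55
= 272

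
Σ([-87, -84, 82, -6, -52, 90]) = -57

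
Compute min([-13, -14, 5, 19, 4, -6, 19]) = -14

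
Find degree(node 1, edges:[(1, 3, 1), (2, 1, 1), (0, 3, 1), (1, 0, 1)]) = 3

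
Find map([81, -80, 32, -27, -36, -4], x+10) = [91, -70, 42, -17, -26, 6]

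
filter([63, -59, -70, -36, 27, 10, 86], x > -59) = [63, -36, 27, 10, 86]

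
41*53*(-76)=-165148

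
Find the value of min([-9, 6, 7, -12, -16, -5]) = -16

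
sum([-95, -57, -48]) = -200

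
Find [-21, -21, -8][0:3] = [-21, -21, -8]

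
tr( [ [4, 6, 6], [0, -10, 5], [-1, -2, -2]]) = diagonal: 4 + (-10) + (-2)
= -8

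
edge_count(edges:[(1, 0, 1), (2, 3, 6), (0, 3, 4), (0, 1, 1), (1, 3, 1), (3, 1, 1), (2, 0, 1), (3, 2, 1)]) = 8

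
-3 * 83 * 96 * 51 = -1219104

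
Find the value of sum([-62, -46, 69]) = (-62) + (-46) + 69
= -39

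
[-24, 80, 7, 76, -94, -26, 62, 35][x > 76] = [80]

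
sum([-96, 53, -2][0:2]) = slice → [-96, 53]
(-96) + 53
= -43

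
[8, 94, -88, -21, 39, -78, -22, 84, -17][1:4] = [94, -88, -21]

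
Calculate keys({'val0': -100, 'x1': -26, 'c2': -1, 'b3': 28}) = ['val0', 'x1', 'c2', 'b3']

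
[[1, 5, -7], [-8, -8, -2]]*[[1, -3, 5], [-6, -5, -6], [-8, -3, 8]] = C[0][0] = (1)*(1) + (5)*(-6) + (-7)*(-8) = 27
C[0][1] = (1)*(-3) + (5)*(-5) + (-7)*(-3) = -7
C[0][2] = (1)*(5) + (5)*(-6) + (-7)*(8) = -81
C[1][0] = (-8)*(1) + (-8)*(-6) + (-2)*(-8) = 56
C[1][1] = (-8)*(-3) + (-8)*(-5) + (-2)*(-3) = 70
C[1][2] = (-8)*(5) + (-8)*(-6) + (-2)*(8) = -8
= [[27, -7, -81], [56, 70, -8]]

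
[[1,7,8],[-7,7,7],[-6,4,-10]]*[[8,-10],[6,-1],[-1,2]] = C[0][0] = (1)*(8) + (7)*(6) + (8)*(-1) = 42
C[0][1] = (1)*(-10) + (7)*(-1) + (8)*(2) = -1
C[1][0] = (-7)*(8) + (7)*(6) + (7)*(-1) = -21
C[1][1] = (-7)*(-10) + (7)*(-1) + (7)*(2) = 77
C[2][0] = (-6)*(8) + (4)*(6) + (-10)*(-1) = -14
C[2][1] = (-6)*(-10) + (4)*(-1) + (-10)*(2) = 36
= [[42, -1], [-21, 77], [-14, 36]]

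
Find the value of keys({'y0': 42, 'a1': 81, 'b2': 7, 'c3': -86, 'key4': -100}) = ['y0', 'a1', 'b2', 'c3', 'key4']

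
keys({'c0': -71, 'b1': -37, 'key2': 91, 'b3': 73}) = ['c0', 'b1', 'key2', 'b3']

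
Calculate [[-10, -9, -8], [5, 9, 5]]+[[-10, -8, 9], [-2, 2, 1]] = [[-20, -17, 1], [3, 11, 6]]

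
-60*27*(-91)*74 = 10909080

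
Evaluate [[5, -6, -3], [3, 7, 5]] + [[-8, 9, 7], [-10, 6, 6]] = [[-3, 3, 4], [-7, 13, 11]]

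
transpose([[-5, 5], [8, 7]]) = [[-5, 8], [5, 7]]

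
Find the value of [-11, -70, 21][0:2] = [-11, -70]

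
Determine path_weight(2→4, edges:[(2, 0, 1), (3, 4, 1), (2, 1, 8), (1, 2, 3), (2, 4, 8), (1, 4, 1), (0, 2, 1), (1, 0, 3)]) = 8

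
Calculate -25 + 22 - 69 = -72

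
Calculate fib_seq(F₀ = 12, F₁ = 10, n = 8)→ F_2 = F_1 + F_0 = 22
F_3 = F_2 + F_1 = 32
F_4 = F_3 + F_2 = 54
...
= [12, 10, 22, 32, 54, 86, 140, 226]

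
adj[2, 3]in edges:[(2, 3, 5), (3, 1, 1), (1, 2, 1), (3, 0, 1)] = 5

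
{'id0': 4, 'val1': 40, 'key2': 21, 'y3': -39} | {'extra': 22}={'id0': 4, 'val1': 40, 'key2': 21, 'y3': -39, 'extra': 22}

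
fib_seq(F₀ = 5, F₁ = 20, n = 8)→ F_2 = F_1 + F_0 = 25
F_3 = F_2 + F_1 = 45
F_4 = F_3 + F_2 = 70
...
= [5, 20, 25, 45, 70, 115, 185, 300]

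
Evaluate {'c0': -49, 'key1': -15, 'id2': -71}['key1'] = -15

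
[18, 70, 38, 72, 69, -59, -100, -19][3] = 72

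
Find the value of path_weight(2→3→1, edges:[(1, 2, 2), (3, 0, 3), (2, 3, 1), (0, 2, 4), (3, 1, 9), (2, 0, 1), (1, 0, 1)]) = w(2→3)=1 + w(3→1)=9
= 10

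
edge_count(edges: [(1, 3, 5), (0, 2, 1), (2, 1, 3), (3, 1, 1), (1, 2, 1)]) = 5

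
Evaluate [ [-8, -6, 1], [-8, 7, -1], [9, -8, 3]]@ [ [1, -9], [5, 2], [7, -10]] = [[-31, 50], [20, 96], [-10, -127]]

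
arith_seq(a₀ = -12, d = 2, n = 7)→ a_0 = -12 + 0*2 = -12
a_1 = -12 + 1*2 = -10
a_2 = -12 + 2*2 = -8
...
= [-12, -10, -8, -6, -4, -2, 0]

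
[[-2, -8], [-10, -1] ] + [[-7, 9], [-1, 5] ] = [[-9, 1], [-11, 4]]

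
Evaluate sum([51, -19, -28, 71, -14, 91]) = 152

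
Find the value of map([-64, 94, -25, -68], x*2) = -64*2=-128, 94*2=188, -25*2=-50, -68*2=-136
= [-128, 188, -50, -136]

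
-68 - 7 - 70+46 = -99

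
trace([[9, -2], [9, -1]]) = 8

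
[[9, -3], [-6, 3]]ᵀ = [[9, -6], [-3, 3]]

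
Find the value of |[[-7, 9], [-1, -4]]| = (-7)*(-4) - (9)*(-1)
= 37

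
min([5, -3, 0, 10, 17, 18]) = -3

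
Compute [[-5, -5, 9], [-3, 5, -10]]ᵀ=[[-5, -3], [-5, 5], [9, -10]]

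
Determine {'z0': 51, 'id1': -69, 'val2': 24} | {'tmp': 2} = {'z0': 51, 'id1': -69, 'val2': 24, 'tmp': 2}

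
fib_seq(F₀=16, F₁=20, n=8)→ F_2 = F_1 + F_0 = 36
F_3 = F_2 + F_1 = 56
F_4 = F_3 + F_2 = 92
...
= [16, 20, 36, 56, 92, 148, 240, 388]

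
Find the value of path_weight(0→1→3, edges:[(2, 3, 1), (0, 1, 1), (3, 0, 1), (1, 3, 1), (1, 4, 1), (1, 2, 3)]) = w(0→1)=1 + w(1→3)=1
= 2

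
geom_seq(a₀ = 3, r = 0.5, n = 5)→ a_0 = 3*0.5^0 = 3.0
a_1 = 3*0.5^1 = 1.5
a_2 = 3*0.5^2 = 0.75
...
= [3.0, 1.5, 0.75, 0.375, 0.1875]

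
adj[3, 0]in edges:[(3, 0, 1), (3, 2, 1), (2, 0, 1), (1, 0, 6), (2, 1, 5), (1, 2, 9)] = 1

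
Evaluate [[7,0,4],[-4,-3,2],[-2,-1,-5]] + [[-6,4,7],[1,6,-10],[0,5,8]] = [[1, 4, 11], [-3, 3, -8], [-2, 4, 3]]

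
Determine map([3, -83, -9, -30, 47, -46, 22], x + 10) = [13, -73, 1, -20, 57, -36, 32]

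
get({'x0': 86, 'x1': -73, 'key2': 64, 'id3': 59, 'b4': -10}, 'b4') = -10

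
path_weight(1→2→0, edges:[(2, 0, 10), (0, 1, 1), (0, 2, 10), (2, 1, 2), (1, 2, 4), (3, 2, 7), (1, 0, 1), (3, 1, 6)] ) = 14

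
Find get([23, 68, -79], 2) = -79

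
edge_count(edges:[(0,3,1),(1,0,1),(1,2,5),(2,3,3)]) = 4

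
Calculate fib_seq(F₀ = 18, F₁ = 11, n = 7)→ F_2 = F_1 + F_0 = 29
F_3 = F_2 + F_1 = 40
F_4 = F_3 + F_2 = 69
...
= [18, 11, 29, 40, 69, 109, 178]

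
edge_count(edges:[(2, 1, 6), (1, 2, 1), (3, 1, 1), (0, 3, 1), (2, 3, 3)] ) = 5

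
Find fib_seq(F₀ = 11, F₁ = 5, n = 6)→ [11, 5, 16, 21, 37, 58]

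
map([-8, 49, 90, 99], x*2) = -8*2=-16, 49*2=98, 90*2=180, 99*2=198
= [-16, 98, 180, 198]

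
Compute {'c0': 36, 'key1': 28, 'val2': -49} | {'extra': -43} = {'c0': 36, 'key1': 28, 'val2': -49, 'extra': -43}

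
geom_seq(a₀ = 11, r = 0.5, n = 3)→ [11.0, 5.5, 2.75]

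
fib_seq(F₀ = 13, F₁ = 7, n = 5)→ [13, 7, 20, 27, 47]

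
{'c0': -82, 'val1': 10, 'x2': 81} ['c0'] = -82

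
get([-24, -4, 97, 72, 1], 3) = 72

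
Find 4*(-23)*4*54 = -19872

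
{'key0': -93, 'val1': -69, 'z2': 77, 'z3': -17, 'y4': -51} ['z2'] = 77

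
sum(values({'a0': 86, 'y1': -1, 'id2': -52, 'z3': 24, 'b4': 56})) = 86 + (-1) + (-52) + 24 + 56
= 113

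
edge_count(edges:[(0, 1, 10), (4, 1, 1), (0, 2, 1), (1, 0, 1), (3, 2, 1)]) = 5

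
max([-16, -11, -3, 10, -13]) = 10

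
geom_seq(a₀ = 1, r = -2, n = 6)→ a_0 = 1*(-2)^0 = 1
a_1 = 1*(-2)^1 = -2
a_2 = 1*(-2)^2 = 4
...
= [1, -2, 4, -8, 16, -32]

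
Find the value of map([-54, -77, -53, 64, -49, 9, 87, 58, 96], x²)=[2916, 5929, 2809, 4096, 2401, 81, 7569, 3364, 9216]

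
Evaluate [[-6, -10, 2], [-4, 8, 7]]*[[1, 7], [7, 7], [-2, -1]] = [[-80, -114], [38, 21]]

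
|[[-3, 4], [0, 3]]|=-9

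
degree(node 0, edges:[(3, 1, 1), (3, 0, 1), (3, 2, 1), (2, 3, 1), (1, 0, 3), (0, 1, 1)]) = incident: (3,0), (1,0), (0,1)
= 3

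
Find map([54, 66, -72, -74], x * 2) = 54*2=108, 66*2=132, -72*2=-144, -74*2=-148
= [108, 132, -144, -148]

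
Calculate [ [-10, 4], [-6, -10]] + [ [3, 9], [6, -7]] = [[-7, 13], [0, -17]]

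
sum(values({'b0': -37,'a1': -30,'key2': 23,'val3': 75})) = (-37) + (-30) + 23 + 75
= 31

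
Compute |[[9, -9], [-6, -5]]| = (9)*(-5) - (-9)*(-6)
= -99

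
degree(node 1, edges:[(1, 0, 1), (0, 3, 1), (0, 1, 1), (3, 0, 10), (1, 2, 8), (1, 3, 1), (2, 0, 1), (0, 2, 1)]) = 4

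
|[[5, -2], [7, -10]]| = (5)*(-10) - (-2)*(7)
= -36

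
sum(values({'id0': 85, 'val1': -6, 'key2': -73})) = 6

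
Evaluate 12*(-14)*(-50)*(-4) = -33600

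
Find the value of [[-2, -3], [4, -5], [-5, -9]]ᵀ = [[-2, 4, -5], [-3, -5, -9]]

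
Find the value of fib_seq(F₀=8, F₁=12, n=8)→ [8, 12, 20, 32, 52, 84, 136, 220]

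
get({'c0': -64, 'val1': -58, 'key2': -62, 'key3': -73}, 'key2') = -62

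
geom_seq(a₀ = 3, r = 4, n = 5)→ a_0 = 3*4^0 = 3
a_1 = 3*4^1 = 12
a_2 = 3*4^2 = 48
...
= [3, 12, 48, 192, 768]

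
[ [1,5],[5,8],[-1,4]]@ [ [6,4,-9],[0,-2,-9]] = [[6, -6, -54], [30, 4, -117], [-6, -12, -27]]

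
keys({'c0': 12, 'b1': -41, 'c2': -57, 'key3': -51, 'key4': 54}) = ['c0', 'b1', 'c2', 'key3', 'key4']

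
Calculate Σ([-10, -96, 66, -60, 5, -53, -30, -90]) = (-10) + (-96) + 66 + (-60) + 5 + (-53) + (-30) + (-90)
= -268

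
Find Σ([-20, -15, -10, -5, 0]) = -50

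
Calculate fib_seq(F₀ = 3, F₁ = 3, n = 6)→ F_2 = F_1 + F_0 = 6
F_3 = F_2 + F_1 = 9
F_4 = F_3 + F_2 = 15
...
= [3, 3, 6, 9, 15, 24]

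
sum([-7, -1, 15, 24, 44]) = (-7) + (-1) + 15 + 24 + 44
= 75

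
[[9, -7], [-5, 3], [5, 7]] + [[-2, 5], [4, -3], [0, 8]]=[[7, -2], [-1, 0], [5, 15]]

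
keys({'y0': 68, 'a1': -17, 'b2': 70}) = ['y0', 'a1', 'b2']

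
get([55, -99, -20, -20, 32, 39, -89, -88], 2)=-20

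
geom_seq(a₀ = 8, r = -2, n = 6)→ a_0 = 8*(-2)^0 = 8
a_1 = 8*(-2)^1 = -16
a_2 = 8*(-2)^2 = 32
...
= [8, -16, 32, -64, 128, -256]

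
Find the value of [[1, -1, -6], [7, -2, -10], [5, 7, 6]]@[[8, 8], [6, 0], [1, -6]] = C[0][0] = (1)*(8) + (-1)*(6) + (-6)*(1) = -4
C[0][1] = (1)*(8) + (-1)*(0) + (-6)*(-6) = 44
C[1][0] = (7)*(8) + (-2)*(6) + (-10)*(1) = 34
C[1][1] = (7)*(8) + (-2)*(0) + (-10)*(-6) = 116
C[2][0] = (5)*(8) + (7)*(6) + (6)*(1) = 88
C[2][1] = (5)*(8) + (7)*(0) + (6)*(-6) = 4
= [[-4, 44], [34, 116], [88, 4]]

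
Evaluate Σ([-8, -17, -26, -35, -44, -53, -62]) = (-8) + (-17) + (-26) + (-35) + (-44) + (-53) + (-62)
= -245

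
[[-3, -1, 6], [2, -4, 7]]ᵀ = [[-3, 2], [-1, -4], [6, 7]]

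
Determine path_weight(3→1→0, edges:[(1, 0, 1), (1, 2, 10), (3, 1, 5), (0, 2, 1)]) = w(3→1)=5 + w(1→0)=1
= 6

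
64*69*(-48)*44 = -9326592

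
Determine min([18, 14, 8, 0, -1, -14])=-14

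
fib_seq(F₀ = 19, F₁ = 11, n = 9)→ F_2 = F_1 + F_0 = 30
F_3 = F_2 + F_1 = 41
F_4 = F_3 + F_2 = 71
...
= [19, 11, 30, 41, 71, 112, 183, 295, 478]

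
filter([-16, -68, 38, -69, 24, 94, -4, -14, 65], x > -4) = [38, 24, 94, 65]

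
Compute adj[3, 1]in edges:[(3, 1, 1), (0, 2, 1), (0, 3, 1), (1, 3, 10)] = 1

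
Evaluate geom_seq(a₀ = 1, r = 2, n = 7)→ [1, 2, 4, 8, 16, 32, 64]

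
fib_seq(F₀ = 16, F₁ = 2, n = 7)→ [16, 2, 18, 20, 38, 58, 96]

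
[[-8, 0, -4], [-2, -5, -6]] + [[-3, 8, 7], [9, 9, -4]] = [[-11, 8, 3], [7, 4, -10]]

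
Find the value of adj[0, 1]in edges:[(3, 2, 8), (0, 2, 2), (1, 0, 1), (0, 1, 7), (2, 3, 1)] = 7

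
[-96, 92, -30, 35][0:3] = [-96, 92, -30]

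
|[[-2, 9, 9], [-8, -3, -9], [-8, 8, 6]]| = 180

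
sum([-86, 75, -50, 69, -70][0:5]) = -62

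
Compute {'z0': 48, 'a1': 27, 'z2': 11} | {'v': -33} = {'z0': 48, 'a1': 27, 'z2': 11, 'v': -33}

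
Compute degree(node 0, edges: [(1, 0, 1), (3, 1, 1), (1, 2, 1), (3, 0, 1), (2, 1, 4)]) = 2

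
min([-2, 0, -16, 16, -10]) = -16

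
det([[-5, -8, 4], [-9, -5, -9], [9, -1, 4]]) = (1)*(-5)*det([[-5, -9], [-1, 4]]) + (-1)*(-8)*det([[-9, -9], [9, 4]]) + (1)*(4)*det([[-9, -5], [9, -1]])
= 145 + 360 + 216
= 721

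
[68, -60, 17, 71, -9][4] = -9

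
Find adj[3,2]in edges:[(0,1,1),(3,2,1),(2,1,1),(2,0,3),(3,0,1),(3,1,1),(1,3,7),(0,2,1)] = 1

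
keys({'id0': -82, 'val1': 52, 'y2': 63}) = ['id0', 'val1', 'y2']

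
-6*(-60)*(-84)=-30240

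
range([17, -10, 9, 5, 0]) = 27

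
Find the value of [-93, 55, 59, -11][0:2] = [-93, 55]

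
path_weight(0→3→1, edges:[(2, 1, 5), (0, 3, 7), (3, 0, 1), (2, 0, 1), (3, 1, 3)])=10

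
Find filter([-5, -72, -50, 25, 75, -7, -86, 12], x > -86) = keep x where x > -86: -5✓, -72✓, -50✓, 25✓, 75✓, -7✓, -86✗, 12✓
= [-5, -72, -50, 25, 75, -7, 12]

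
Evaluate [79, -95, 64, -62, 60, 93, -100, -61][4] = 60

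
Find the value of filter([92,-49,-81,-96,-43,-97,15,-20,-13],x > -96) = [92, -49, -81, -43, 15, -20, -13]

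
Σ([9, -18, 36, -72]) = -45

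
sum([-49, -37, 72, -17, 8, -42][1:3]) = 35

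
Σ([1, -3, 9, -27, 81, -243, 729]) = 1 + -3 + 9 + -27 + 81 + -243 + 729
= 547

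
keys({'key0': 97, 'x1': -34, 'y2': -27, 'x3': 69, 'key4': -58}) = ['key0', 'x1', 'y2', 'x3', 'key4']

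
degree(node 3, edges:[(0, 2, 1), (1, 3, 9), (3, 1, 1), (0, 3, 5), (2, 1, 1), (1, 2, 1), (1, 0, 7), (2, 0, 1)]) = incident: (1,3), (3,1), (0,3)
= 3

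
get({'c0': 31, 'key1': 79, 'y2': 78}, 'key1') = 79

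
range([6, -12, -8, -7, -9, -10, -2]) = 18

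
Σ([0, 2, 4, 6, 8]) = 20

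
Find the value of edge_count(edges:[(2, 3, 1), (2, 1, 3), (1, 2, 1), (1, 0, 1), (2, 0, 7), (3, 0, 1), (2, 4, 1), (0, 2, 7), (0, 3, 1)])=9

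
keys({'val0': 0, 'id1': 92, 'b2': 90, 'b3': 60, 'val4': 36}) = ['val0', 'id1', 'b2', 'b3', 'val4']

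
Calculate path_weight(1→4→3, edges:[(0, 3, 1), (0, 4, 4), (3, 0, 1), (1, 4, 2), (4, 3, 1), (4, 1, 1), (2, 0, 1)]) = w(1→4)=2 + w(4→3)=1
= 3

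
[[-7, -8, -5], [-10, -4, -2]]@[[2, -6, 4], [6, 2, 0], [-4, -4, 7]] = [[-42, 46, -63], [-36, 60, -54]]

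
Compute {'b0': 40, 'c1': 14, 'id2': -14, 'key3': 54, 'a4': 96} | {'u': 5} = {'b0': 40, 'c1': 14, 'id2': -14, 'key3': 54, 'a4': 96, 'u': 5}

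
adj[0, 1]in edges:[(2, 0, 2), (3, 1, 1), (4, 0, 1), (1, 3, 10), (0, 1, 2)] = 2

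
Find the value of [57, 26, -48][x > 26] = [57]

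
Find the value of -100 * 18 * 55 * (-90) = 8910000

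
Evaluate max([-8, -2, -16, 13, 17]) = 17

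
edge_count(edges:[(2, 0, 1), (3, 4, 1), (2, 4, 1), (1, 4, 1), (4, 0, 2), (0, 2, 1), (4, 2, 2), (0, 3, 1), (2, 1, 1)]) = 9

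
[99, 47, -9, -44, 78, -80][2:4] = [-9, -44]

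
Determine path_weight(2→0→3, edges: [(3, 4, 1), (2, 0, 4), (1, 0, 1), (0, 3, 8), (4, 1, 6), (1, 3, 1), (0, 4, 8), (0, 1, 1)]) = 12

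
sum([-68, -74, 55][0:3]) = slice → [-68, -74, 55]
(-68) + (-74) + 55
= -87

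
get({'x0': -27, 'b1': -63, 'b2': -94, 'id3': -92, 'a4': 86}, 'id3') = -92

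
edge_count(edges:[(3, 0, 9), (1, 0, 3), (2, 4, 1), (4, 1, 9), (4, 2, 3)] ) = 5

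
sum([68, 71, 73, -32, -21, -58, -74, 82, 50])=159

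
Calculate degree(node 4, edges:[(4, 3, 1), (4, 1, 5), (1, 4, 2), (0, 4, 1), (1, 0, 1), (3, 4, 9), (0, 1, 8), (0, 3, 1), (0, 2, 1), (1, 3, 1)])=incident: (4,3), (4,1), (1,4), (0,4), (3,4)
= 5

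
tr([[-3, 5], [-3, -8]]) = -11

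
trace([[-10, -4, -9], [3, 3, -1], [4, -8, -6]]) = -13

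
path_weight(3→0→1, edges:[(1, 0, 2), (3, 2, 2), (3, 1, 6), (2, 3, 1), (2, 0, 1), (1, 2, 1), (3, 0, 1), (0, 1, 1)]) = w(3→0)=1 + w(0→1)=1
= 2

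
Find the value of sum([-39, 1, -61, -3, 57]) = -45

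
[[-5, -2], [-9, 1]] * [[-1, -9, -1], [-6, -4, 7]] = C[0][0] = (-5)*(-1) + (-2)*(-6) = 17
C[0][1] = (-5)*(-9) + (-2)*(-4) = 53
C[0][2] = (-5)*(-1) + (-2)*(7) = -9
C[1][0] = (-9)*(-1) + (1)*(-6) = 3
C[1][1] = (-9)*(-9) + (1)*(-4) = 77
C[1][2] = (-9)*(-1) + (1)*(7) = 16
= [[17, 53, -9], [3, 77, 16]]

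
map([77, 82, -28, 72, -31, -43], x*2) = [154, 164, -56, 144, -62, -86]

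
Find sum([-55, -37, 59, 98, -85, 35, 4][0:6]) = 15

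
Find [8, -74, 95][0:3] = [8, -74, 95]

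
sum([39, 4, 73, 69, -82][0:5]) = 103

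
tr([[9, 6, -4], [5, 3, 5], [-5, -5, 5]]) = 17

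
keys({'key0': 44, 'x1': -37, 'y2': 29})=['key0', 'x1', 'y2']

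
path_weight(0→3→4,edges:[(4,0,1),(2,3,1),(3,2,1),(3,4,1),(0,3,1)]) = w(0→3)=1 + w(3→4)=1
= 2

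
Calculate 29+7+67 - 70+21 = 54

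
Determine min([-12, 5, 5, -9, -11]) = -12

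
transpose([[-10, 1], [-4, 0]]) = [[-10, -4], [1, 0]]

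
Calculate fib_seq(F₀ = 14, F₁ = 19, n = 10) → F_2 = F_1 + F_0 = 33
F_3 = F_2 + F_1 = 52
F_4 = F_3 + F_2 = 85
...
= [14, 19, 33, 52, 85, 137, 222, 359, 581, 940]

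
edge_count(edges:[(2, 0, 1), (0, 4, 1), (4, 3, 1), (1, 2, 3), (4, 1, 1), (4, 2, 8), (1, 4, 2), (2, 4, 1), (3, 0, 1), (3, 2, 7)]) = 10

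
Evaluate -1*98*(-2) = 196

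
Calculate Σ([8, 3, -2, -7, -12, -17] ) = 8 + 3 + (-2) + (-7) + (-12) + (-17)
= -27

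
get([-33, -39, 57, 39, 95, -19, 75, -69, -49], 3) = 39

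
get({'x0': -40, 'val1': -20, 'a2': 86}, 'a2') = 86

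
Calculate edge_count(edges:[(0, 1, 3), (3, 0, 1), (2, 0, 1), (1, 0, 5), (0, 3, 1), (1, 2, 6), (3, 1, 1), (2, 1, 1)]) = 8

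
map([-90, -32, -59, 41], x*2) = [-180, -64, -118, 82]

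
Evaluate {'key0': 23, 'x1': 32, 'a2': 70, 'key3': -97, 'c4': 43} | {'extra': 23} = {'key0': 23, 'x1': 32, 'a2': 70, 'key3': -97, 'c4': 43, 'extra': 23}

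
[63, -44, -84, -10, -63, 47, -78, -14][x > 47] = keep x where x > 47: 63✓, -44✗, -84✗, -10✗, -63✗, 47✗, -78✗, -14✗
= [63]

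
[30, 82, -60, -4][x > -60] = keep x where x > -60: 30✓, 82✓, -60✗, -4✓
= [30, 82, -4]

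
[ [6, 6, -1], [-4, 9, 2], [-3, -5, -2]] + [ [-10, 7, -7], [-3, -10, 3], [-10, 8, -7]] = [[-4, 13, -8], [-7, -1, 5], [-13, 3, -9]]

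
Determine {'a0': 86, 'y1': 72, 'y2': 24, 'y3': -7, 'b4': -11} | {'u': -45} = {'a0': 86, 'y1': 72, 'y2': 24, 'y3': -7, 'b4': -11, 'u': -45}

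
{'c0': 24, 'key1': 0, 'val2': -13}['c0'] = 24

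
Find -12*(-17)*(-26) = -5304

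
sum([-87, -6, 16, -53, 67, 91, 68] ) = 96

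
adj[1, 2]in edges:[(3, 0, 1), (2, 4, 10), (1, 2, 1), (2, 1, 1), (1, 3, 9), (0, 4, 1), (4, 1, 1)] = 1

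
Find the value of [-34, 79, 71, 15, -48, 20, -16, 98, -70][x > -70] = keep x where x > -70: -34✓, 79✓, 71✓, 15✓, -48✓, 20✓, -16✓, 98✓, -70✗
= [-34, 79, 71, 15, -48, 20, -16, 98]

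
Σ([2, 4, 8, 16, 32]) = 2 + 4 + 8 + 16 + 32
= 62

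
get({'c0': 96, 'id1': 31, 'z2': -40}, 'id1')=31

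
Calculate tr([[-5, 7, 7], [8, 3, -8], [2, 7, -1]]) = -3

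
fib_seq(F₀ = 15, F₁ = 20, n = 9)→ [15, 20, 35, 55, 90, 145, 235, 380, 615]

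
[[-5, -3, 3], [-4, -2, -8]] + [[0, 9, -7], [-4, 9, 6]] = [[-5, 6, -4], [-8, 7, -2]]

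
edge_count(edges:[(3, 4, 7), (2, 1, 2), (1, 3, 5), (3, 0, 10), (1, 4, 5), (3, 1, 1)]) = 6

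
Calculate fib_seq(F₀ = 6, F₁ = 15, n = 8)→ F_2 = F_1 + F_0 = 21
F_3 = F_2 + F_1 = 36
F_4 = F_3 + F_2 = 57
...
= [6, 15, 21, 36, 57, 93, 150, 243]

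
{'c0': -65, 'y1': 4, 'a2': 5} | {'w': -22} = {'c0': -65, 'y1': 4, 'a2': 5, 'w': -22}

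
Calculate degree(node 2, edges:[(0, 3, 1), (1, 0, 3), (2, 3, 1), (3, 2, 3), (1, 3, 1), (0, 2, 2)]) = 3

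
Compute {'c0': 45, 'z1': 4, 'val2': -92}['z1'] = 4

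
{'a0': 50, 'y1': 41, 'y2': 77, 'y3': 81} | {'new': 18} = {'a0': 50, 'y1': 41, 'y2': 77, 'y3': 81, 'new': 18}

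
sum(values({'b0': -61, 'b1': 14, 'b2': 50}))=(-61) + 14 + 50
= 3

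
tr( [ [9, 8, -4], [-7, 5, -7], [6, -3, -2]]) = diagonal: 9 + 5 + (-2)
= 12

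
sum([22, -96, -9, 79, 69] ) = 65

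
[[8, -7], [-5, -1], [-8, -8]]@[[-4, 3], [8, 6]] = C[0][0] = (8)*(-4) + (-7)*(8) = -88
C[0][1] = (8)*(3) + (-7)*(6) = -18
C[1][0] = (-5)*(-4) + (-1)*(8) = 12
C[1][1] = (-5)*(3) + (-1)*(6) = -21
C[2][0] = (-8)*(-4) + (-8)*(8) = -32
C[2][1] = (-8)*(3) + (-8)*(6) = -72
= [[-88, -18], [12, -21], [-32, -72]]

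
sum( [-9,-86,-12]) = -107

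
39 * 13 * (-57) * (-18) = 520182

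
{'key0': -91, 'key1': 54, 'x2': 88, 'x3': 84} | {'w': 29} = {'key0': -91, 'key1': 54, 'x2': 88, 'x3': 84, 'w': 29}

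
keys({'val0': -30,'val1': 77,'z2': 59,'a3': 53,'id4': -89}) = ['val0', 'val1', 'z2', 'a3', 'id4']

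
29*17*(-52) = -25636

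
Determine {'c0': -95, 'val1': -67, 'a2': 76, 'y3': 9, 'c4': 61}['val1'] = -67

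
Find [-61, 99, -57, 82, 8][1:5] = [99, -57, 82, 8]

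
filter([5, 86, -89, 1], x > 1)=keep x where x > 1: 5✓, 86✓, -89✗, 1✗
= [5, 86]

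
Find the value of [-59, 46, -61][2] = -61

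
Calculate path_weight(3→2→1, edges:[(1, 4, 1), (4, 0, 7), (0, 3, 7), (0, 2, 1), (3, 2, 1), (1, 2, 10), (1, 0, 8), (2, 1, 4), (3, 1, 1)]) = 5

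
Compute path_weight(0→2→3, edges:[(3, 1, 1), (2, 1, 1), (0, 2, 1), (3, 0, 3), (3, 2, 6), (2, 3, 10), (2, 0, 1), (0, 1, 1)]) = w(0→2)=1 + w(2→3)=10
= 11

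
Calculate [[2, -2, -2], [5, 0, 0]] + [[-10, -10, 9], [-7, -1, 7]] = [[-8, -12, 7], [-2, -1, 7]]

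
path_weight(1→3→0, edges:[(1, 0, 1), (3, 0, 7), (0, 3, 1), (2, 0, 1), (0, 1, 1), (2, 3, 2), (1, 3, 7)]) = w(1→3)=7 + w(3→0)=7
= 14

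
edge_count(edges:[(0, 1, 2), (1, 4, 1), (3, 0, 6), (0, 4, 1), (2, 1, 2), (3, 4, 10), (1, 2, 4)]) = 7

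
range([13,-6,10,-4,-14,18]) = 32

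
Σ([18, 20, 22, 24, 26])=18 + 20 + 22 + 24 + 26
= 110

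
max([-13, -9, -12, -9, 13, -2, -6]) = 13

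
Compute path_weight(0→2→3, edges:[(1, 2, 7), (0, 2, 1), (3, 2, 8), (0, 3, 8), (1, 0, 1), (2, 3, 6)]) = 7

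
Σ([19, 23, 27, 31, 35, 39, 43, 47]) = 264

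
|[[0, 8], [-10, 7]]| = (0)*(7) - (8)*(-10)
= 80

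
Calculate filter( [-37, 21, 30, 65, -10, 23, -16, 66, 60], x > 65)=[66]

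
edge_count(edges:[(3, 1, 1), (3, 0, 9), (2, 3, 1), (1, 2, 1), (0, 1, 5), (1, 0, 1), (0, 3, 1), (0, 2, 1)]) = 8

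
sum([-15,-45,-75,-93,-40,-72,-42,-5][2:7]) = -322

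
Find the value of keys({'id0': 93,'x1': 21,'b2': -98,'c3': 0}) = ['id0', 'x1', 'b2', 'c3']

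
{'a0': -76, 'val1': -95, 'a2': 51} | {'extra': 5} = {'a0': -76, 'val1': -95, 'a2': 51, 'extra': 5}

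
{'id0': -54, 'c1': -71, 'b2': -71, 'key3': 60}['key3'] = 60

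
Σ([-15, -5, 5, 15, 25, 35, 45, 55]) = 160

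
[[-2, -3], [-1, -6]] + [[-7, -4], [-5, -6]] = [[-9, -7], [-6, -12]]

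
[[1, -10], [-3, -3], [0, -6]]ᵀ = [[1, -3, 0], [-10, -3, -6]]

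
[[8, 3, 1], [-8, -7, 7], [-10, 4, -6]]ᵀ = [[8, -8, -10], [3, -7, 4], [1, 7, -6]]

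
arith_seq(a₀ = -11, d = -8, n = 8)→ [-11, -19, -27, -35, -43, -51, -59, -67]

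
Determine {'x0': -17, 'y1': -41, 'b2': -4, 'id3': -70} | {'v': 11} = {'x0': -17, 'y1': -41, 'b2': -4, 'id3': -70, 'v': 11}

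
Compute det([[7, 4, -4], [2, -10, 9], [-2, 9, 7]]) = (1)*(7)*det([[-10, 9], [9, 7]]) + (-1)*(4)*det([[2, 9], [-2, 7]]) + (1)*(-4)*det([[2, -10], [-2, 9]])
= -1057 + -128 + 8
= -1177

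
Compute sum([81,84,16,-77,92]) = 196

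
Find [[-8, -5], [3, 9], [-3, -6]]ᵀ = [[-8, 3, -3], [-5, 9, -6]]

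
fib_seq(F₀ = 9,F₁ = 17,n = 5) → F_2 = F_1 + F_0 = 26
F_3 = F_2 + F_1 = 43
F_4 = F_3 + F_2 = 69
= [9, 17, 26, 43, 69]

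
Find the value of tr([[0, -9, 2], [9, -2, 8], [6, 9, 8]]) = 6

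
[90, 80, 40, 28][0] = 90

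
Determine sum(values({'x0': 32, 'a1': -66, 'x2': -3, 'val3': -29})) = -66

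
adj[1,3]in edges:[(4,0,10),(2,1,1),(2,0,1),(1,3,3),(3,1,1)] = 3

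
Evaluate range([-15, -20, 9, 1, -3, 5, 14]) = 34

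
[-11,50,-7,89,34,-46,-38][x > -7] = keep x where x > -7: -11✗, 50✓, -7✗, 89✓, 34✓, -46✗, -38✗
= [50, 89, 34]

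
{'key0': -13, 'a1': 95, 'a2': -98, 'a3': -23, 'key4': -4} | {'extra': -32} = {'key0': -13, 'a1': 95, 'a2': -98, 'a3': -23, 'key4': -4, 'extra': -32}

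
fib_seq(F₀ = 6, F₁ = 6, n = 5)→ F_2 = F_1 + F_0 = 12
F_3 = F_2 + F_1 = 18
F_4 = F_3 + F_2 = 30
= [6, 6, 12, 18, 30]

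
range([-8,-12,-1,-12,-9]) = 11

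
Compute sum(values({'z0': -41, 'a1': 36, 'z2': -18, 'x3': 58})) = 35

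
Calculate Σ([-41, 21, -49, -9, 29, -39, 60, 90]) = (-41) + 21 + (-49) + (-9) + 29 + (-39) + 60 + 90
= 62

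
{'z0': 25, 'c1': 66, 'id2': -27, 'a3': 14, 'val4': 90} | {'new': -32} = {'z0': 25, 'c1': 66, 'id2': -27, 'a3': 14, 'val4': 90, 'new': -32}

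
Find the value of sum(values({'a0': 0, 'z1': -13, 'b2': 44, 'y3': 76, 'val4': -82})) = 0 + (-13) + 44 + 76 + (-82)
= 25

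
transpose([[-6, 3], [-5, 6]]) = [[-6, -5], [3, 6]]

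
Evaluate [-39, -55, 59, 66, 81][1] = -55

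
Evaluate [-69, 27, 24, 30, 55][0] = -69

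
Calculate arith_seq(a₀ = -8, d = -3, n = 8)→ a_0 = -8 + 0*-3 = -8
a_1 = -8 + 1*-3 = -11
a_2 = -8 + 2*-3 = -14
...
= [-8, -11, -14, -17, -20, -23, -26, -29]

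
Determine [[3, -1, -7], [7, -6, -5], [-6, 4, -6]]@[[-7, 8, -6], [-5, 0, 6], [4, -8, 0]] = [[-44, 80, -24], [-39, 96, -78], [-2, 0, 60]]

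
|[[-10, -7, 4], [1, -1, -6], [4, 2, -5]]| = -13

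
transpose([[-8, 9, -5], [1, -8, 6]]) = [[-8, 1], [9, -8], [-5, 6]]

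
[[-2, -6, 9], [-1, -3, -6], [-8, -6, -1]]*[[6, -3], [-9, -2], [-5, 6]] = [[-3, 72], [51, -27], [11, 30]]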